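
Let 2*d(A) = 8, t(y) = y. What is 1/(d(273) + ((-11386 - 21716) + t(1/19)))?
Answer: -19/628861 ≈ -3.0213e-5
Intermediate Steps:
d(A) = 4 (d(A) = (½)*8 = 4)
1/(d(273) + ((-11386 - 21716) + t(1/19))) = 1/(4 + ((-11386 - 21716) + 1/19)) = 1/(4 + (-33102 + 1/19)) = 1/(4 - 628937/19) = 1/(-628861/19) = -19/628861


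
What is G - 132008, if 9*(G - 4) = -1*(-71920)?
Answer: -1116116/9 ≈ -1.2401e+5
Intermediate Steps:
G = 71956/9 (G = 4 + (-1*(-71920))/9 = 4 + (1/9)*71920 = 4 + 71920/9 = 71956/9 ≈ 7995.1)
G - 132008 = 71956/9 - 132008 = -1116116/9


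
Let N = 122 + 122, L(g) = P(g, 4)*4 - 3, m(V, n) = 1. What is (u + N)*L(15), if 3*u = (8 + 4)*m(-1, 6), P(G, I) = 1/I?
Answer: -496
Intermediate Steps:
P(G, I) = 1/I
L(g) = -2 (L(g) = 4/4 - 3 = (¼)*4 - 3 = 1 - 3 = -2)
N = 244
u = 4 (u = ((8 + 4)*1)/3 = (12*1)/3 = (⅓)*12 = 4)
(u + N)*L(15) = (4 + 244)*(-2) = 248*(-2) = -496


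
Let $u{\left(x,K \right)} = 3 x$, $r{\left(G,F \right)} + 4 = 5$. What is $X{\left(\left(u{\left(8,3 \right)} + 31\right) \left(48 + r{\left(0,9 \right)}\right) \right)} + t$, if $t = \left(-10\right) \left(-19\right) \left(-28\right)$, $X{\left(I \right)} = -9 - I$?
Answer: $-8024$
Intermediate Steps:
$r{\left(G,F \right)} = 1$ ($r{\left(G,F \right)} = -4 + 5 = 1$)
$t = -5320$ ($t = 190 \left(-28\right) = -5320$)
$X{\left(\left(u{\left(8,3 \right)} + 31\right) \left(48 + r{\left(0,9 \right)}\right) \right)} + t = \left(-9 - \left(3 \cdot 8 + 31\right) \left(48 + 1\right)\right) - 5320 = \left(-9 - \left(24 + 31\right) 49\right) - 5320 = \left(-9 - 55 \cdot 49\right) - 5320 = \left(-9 - 2695\right) - 5320 = -2704 - 5320 = -8024$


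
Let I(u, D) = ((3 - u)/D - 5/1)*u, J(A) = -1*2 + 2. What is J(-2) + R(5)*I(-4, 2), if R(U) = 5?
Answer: 30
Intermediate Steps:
J(A) = 0 (J(A) = -2 + 2 = 0)
I(u, D) = u*(-5 + (3 - u)/D) (I(u, D) = ((3 - u)/D - 5*1)*u = ((3 - u)/D - 5)*u = (-5 + (3 - u)/D)*u = u*(-5 + (3 - u)/D))
J(-2) + R(5)*I(-4, 2) = 0 + 5*(-4*(3 - 1*(-4) - 5*2)/2) = 0 + 5*(-4*½*(3 + 4 - 10)) = 0 + 5*(-4*½*(-3)) = 0 + 5*6 = 0 + 30 = 30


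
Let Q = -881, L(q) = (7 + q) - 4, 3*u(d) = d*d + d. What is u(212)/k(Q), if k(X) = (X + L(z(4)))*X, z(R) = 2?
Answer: 3763/192939 ≈ 0.019504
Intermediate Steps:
u(d) = d/3 + d²/3 (u(d) = (d*d + d)/3 = (d² + d)/3 = (d + d²)/3 = d/3 + d²/3)
L(q) = 3 + q
k(X) = X*(5 + X) (k(X) = (X + (3 + 2))*X = (X + 5)*X = (5 + X)*X = X*(5 + X))
u(212)/k(Q) = ((⅓)*212*(1 + 212))/((-881*(5 - 881))) = ((⅓)*212*213)/((-881*(-876))) = 15052/771756 = 15052*(1/771756) = 3763/192939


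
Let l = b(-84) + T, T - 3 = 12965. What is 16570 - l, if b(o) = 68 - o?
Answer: 3450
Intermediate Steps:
T = 12968 (T = 3 + 12965 = 12968)
l = 13120 (l = (68 - 1*(-84)) + 12968 = (68 + 84) + 12968 = 152 + 12968 = 13120)
16570 - l = 16570 - 1*13120 = 16570 - 13120 = 3450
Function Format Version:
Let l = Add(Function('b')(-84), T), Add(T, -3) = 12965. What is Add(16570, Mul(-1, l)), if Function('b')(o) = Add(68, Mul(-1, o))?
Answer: 3450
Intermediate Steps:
T = 12968 (T = Add(3, 12965) = 12968)
l = 13120 (l = Add(Add(68, Mul(-1, -84)), 12968) = Add(Add(68, 84), 12968) = Add(152, 12968) = 13120)
Add(16570, Mul(-1, l)) = Add(16570, Mul(-1, 13120)) = Add(16570, -13120) = 3450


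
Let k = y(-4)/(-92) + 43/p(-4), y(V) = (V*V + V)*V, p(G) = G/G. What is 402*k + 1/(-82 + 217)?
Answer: 54324293/3105 ≈ 17496.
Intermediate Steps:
p(G) = 1
y(V) = V*(V + V²) (y(V) = (V² + V)*V = (V + V²)*V = V*(V + V²))
k = 1001/23 (k = ((-4)²*(1 - 4))/(-92) + 43/1 = (16*(-3))*(-1/92) + 43*1 = -48*(-1/92) + 43 = 12/23 + 43 = 1001/23 ≈ 43.522)
402*k + 1/(-82 + 217) = 402*(1001/23) + 1/(-82 + 217) = 402402/23 + 1/135 = 54324293/3105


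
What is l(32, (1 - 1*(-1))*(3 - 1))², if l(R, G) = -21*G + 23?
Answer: 3721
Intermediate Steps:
l(R, G) = 23 - 21*G
l(32, (1 - 1*(-1))*(3 - 1))² = (23 - 21*(1 - 1*(-1))*(3 - 1))² = (23 - 21*(1 + 1)*2)² = (23 - 42*2)² = (23 - 21*4)² = (23 - 84)² = (-61)² = 3721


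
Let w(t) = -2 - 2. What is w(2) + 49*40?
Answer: 1956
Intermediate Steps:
w(t) = -4
w(2) + 49*40 = -4 + 49*40 = -4 + 1960 = 1956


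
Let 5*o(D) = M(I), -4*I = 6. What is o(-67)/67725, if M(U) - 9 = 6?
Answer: 1/22575 ≈ 4.4297e-5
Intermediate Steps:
I = -3/2 (I = -¼*6 = -3/2 ≈ -1.5000)
M(U) = 15 (M(U) = 9 + 6 = 15)
o(D) = 3 (o(D) = (⅕)*15 = 3)
o(-67)/67725 = 3/67725 = 3*(1/67725) = 1/22575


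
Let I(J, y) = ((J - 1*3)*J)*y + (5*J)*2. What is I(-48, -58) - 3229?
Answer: -145693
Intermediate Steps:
I(J, y) = 10*J + J*y*(-3 + J) (I(J, y) = ((J - 3)*J)*y + 10*J = ((-3 + J)*J)*y + 10*J = (J*(-3 + J))*y + 10*J = J*y*(-3 + J) + 10*J = 10*J + J*y*(-3 + J))
I(-48, -58) - 3229 = -48*(10 - 3*(-58) - 48*(-58)) - 3229 = -48*(10 + 174 + 2784) - 3229 = -48*2968 - 3229 = -142464 - 3229 = -145693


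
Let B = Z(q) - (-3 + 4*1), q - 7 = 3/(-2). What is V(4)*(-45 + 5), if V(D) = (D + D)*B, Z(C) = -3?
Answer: 1280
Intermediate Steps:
q = 11/2 (q = 7 + 3/(-2) = 7 + 3*(-½) = 7 - 3/2 = 11/2 ≈ 5.5000)
B = -4 (B = -3 - (-3 + 4*1) = -3 - (-3 + 4) = -3 - 1*1 = -3 - 1 = -4)
V(D) = -8*D (V(D) = (D + D)*(-4) = (2*D)*(-4) = -8*D)
V(4)*(-45 + 5) = (-8*4)*(-45 + 5) = -32*(-40) = 1280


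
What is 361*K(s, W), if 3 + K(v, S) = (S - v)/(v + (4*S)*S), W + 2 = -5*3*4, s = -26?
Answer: -8318523/7675 ≈ -1083.8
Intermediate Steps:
W = -62 (W = -2 - 5*3*4 = -2 - 15*4 = -2 - 60 = -62)
K(v, S) = -3 + (S - v)/(v + 4*S²) (K(v, S) = -3 + (S - v)/(v + (4*S)*S) = -3 + (S - v)/(v + 4*S²))
361*K(s, W) = 361*((-62 - 12*(-62)² - 4*(-26))/(-26 + 4*(-62)²)) = 361*((-62 - 12*3844 + 104)/(-26 + 4*3844)) = 361*((-62 - 46128 + 104)/(-26 + 15376)) = 361*(-46086/15350) = 361*((1/15350)*(-46086)) = 361*(-23043/7675) = -8318523/7675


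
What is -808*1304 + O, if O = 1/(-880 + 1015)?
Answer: -142240319/135 ≈ -1.0536e+6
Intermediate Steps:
O = 1/135 ≈ 0.0074074
-808*1304 + O = -808*1304 + 1/135 = -1053632 + 1/135 = -142240319/135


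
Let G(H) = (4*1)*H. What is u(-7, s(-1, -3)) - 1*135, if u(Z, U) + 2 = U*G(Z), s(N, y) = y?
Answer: -53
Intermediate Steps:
G(H) = 4*H
u(Z, U) = -2 + 4*U*Z (u(Z, U) = -2 + U*(4*Z) = -2 + 4*U*Z)
u(-7, s(-1, -3)) - 1*135 = (-2 + 4*(-3)*(-7)) - 1*135 = (-2 + 84) - 135 = 82 - 135 = -53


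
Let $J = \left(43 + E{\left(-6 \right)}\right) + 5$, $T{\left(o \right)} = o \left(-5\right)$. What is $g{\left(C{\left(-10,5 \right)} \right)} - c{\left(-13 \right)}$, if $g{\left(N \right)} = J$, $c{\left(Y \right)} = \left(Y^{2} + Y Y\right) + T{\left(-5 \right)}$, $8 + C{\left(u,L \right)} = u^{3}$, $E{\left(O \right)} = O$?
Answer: $-321$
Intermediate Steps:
$T{\left(o \right)} = - 5 o$
$J = 42$ ($J = \left(43 - 6\right) + 5 = 37 + 5 = 42$)
$C{\left(u,L \right)} = -8 + u^{3}$
$c{\left(Y \right)} = 25 + 2 Y^{2}$ ($c{\left(Y \right)} = \left(Y^{2} + Y Y\right) - -25 = \left(Y^{2} + Y^{2}\right) + 25 = 2 Y^{2} + 25 = 25 + 2 Y^{2}$)
$g{\left(N \right)} = 42$
$g{\left(C{\left(-10,5 \right)} \right)} - c{\left(-13 \right)} = 42 - \left(25 + 2 \left(-13\right)^{2}\right) = 42 - \left(25 + 2 \cdot 169\right) = 42 - \left(25 + 338\right) = 42 - 363 = -321$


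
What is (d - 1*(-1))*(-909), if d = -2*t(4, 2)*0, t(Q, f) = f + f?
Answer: -909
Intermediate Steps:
t(Q, f) = 2*f
d = 0 (d = -4*2*0 = -2*4*0 = -8*0 = 0)
(d - 1*(-1))*(-909) = (0 - 1*(-1))*(-909) = (0 + 1)*(-909) = 1*(-909) = -909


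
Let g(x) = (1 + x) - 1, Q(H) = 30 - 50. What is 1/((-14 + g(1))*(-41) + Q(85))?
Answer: 1/513 ≈ 0.0019493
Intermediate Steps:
Q(H) = -20
g(x) = x
1/((-14 + g(1))*(-41) + Q(85)) = 1/((-14 + 1)*(-41) - 20) = 1/(-13*(-41) - 20) = 1/(533 - 20) = 1/513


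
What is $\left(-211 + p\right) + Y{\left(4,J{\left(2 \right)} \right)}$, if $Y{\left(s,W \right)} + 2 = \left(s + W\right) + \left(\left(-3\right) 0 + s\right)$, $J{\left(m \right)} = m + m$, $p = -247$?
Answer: $-448$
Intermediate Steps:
$J{\left(m \right)} = 2 m$
$Y{\left(s,W \right)} = -2 + W + 2 s$ ($Y{\left(s,W \right)} = -2 + \left(\left(s + W\right) + \left(\left(-3\right) 0 + s\right)\right) = -2 + \left(\left(W + s\right) + \left(0 + s\right)\right) = -2 + \left(\left(W + s\right) + s\right) = -2 + \left(W + 2 s\right) = -2 + W + 2 s$)
$\left(-211 + p\right) + Y{\left(4,J{\left(2 \right)} \right)} = \left(-211 - 247\right) + \left(-2 + 2 \cdot 2 + 2 \cdot 4\right) = -458 + \left(-2 + 4 + 8\right) = -458 + 10 = -448$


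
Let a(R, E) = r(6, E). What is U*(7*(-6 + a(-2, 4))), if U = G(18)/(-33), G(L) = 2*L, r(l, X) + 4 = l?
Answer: 336/11 ≈ 30.545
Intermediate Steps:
r(l, X) = -4 + l
a(R, E) = 2 (a(R, E) = -4 + 6 = 2)
U = -12/11 (U = (2*18)/(-33) = 36*(-1/33) = -12/11 ≈ -1.0909)
U*(7*(-6 + a(-2, 4))) = -84*(-6 + 2)/11 = -84*(-4)/11 = -12/11*(-28) = 336/11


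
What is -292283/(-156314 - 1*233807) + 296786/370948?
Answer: 112102122695/72357302354 ≈ 1.5493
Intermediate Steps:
-292283/(-156314 - 1*233807) + 296786/370948 = -292283/(-156314 - 233807) + 296786*(1/370948) = -292283/(-390121) + 148393/185474 = -292283*(-1/390121) + 148393/185474 = 292283/390121 + 148393/185474 = 112102122695/72357302354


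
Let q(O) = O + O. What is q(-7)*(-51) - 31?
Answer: 683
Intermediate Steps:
q(O) = 2*O
q(-7)*(-51) - 31 = (2*(-7))*(-51) - 31 = -14*(-51) - 31 = 714 - 31 = 683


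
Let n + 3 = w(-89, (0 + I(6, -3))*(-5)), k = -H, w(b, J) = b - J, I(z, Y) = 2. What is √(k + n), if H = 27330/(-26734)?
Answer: I*√14468828443/13367 ≈ 8.9988*I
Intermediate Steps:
H = -13665/13367 (H = 27330*(-1/26734) = -13665/13367 ≈ -1.0223)
k = 13665/13367 (k = -1*(-13665/13367) = 13665/13367 ≈ 1.0223)
n = -82 (n = -3 + (-89 - (0 + 2)*(-5)) = -3 + (-89 - 2*(-5)) = -3 + (-89 - 1*(-10)) = -3 + (-89 + 10) = -3 - 79 = -82)
√(k + n) = √(13665/13367 - 82) = √(-1082429/13367) = I*√14468828443/13367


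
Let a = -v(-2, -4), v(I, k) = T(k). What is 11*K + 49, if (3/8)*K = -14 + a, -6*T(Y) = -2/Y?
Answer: -3233/9 ≈ -359.22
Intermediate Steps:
T(Y) = 1/(3*Y) (T(Y) = -(-1)/(3*Y) = 1/(3*Y))
v(I, k) = 1/(3*k)
a = 1/12 (a = -1/(3*(-4)) = -(-1)/(3*4) = -1*(-1/12) = 1/12 ≈ 0.083333)
K = -334/9 (K = 8*(-14 + 1/12)/3 = (8/3)*(-167/12) = -334/9 ≈ -37.111)
11*K + 49 = 11*(-334/9) + 49 = -3674/9 + 49 = -3233/9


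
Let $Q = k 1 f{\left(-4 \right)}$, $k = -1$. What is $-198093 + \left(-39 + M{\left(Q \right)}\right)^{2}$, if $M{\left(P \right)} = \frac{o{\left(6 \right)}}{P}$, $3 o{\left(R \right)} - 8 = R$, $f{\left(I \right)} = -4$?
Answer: $- \frac{7079819}{36} \approx -1.9666 \cdot 10^{5}$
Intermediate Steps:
$o{\left(R \right)} = \frac{8}{3} + \frac{R}{3}$
$Q = 4$ ($Q = \left(-1\right) 1 \left(-4\right) = \left(-1\right) \left(-4\right) = 4$)
$M{\left(P \right)} = \frac{14}{3 P}$ ($M{\left(P \right)} = \frac{\frac{8}{3} + \frac{1}{3} \cdot 6}{P} = \frac{\frac{8}{3} + 2}{P} = \frac{14}{3 P}$)
$-198093 + \left(-39 + M{\left(Q \right)}\right)^{2} = -198093 + \left(-39 + \frac{14}{3 \cdot 4}\right)^{2} = -198093 + \left(-39 + \frac{14}{3} \cdot \frac{1}{4}\right)^{2} = -198093 + \left(-39 + \frac{7}{6}\right)^{2} = -198093 + \left(- \frac{227}{6}\right)^{2} = -198093 + \frac{51529}{36} = - \frac{7079819}{36}$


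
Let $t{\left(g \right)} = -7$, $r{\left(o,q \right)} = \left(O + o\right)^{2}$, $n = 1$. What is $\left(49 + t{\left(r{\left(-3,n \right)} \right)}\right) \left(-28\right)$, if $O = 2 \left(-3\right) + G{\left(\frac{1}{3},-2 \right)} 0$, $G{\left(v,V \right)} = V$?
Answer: $-1176$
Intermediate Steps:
$O = -6$ ($O = 2 \left(-3\right) - 0 = -6 + 0 = -6$)
$r{\left(o,q \right)} = \left(-6 + o\right)^{2}$
$\left(49 + t{\left(r{\left(-3,n \right)} \right)}\right) \left(-28\right) = \left(49 - 7\right) \left(-28\right) = 42 \left(-28\right) = -1176$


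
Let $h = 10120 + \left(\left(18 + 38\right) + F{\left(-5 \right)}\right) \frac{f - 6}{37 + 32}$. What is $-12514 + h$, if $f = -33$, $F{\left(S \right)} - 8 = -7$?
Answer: $- \frac{55803}{23} \approx -2426.2$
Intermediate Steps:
$F{\left(S \right)} = 1$ ($F{\left(S \right)} = 8 - 7 = 1$)
$h = \frac{232019}{23}$ ($h = 10120 + \left(\left(18 + 38\right) + 1\right) \frac{-33 - 6}{37 + 32} = 10120 + \left(56 + 1\right) \left(- \frac{39}{69}\right) = 10120 + 57 \left(\left(-39\right) \frac{1}{69}\right) = 10120 + 57 \left(- \frac{13}{23}\right) = 10120 - \frac{741}{23} = \frac{232019}{23} \approx 10088.0$)
$-12514 + h = -12514 + \frac{232019}{23} = - \frac{55803}{23}$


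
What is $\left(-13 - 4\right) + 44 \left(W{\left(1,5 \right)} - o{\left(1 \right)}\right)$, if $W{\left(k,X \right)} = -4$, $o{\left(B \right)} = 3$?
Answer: $-325$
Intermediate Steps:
$\left(-13 - 4\right) + 44 \left(W{\left(1,5 \right)} - o{\left(1 \right)}\right) = \left(-13 - 4\right) + 44 \left(-4 - 3\right) = -17 + 44 \left(-7\right) = -17 - 308 = -325$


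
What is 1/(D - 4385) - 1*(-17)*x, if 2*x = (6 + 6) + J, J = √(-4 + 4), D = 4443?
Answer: 5917/58 ≈ 102.02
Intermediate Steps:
J = 0 (J = √0 = 0)
x = 6 (x = ((6 + 6) + 0)/2 = (12 + 0)/2 = (½)*12 = 6)
1/(D - 4385) - 1*(-17)*x = 1/(4443 - 4385) - 1*(-17)*6 = 1/58 - (-17)*6 = 1/58 - 1*(-102) = 1/58 + 102 = 5917/58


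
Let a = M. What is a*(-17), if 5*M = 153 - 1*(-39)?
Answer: -3264/5 ≈ -652.80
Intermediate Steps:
M = 192/5 (M = (153 - 1*(-39))/5 = (153 + 39)/5 = (1/5)*192 = 192/5 ≈ 38.400)
a = 192/5 ≈ 38.400
a*(-17) = (192/5)*(-17) = -3264/5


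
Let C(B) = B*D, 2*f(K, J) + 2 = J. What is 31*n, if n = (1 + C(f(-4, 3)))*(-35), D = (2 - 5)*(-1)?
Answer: -5425/2 ≈ -2712.5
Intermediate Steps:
D = 3 (D = -3*(-1) = 3)
f(K, J) = -1 + J/2
C(B) = 3*B (C(B) = B*3 = 3*B)
n = -175/2 (n = (1 + 3*(-1 + (½)*3))*(-35) = (1 + 3*(-1 + 3/2))*(-35) = (1 + 3*(½))*(-35) = (1 + 3/2)*(-35) = (5/2)*(-35) = -175/2 ≈ -87.500)
31*n = 31*(-175/2) = -5425/2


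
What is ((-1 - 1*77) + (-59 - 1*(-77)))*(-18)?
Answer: 1080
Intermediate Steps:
((-1 - 1*77) + (-59 - 1*(-77)))*(-18) = ((-1 - 77) + (-59 + 77))*(-18) = (-78 + 18)*(-18) = -60*(-18) = 1080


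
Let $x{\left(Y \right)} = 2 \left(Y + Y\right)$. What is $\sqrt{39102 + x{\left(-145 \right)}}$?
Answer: $\sqrt{38522} \approx 196.27$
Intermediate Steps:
$x{\left(Y \right)} = 4 Y$ ($x{\left(Y \right)} = 2 \cdot 2 Y = 4 Y$)
$\sqrt{39102 + x{\left(-145 \right)}} = \sqrt{39102 + 4 \left(-145\right)} = \sqrt{39102 - 580} = \sqrt{38522}$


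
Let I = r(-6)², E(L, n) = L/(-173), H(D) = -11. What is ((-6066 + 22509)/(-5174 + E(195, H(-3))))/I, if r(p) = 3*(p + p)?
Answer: -35119/14324752 ≈ -0.0024516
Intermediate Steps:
r(p) = 6*p (r(p) = 3*(2*p) = 6*p)
E(L, n) = -L/173 (E(L, n) = L*(-1/173) = -L/173)
I = 1296 (I = (6*(-6))² = (-36)² = 1296)
((-6066 + 22509)/(-5174 + E(195, H(-3))))/I = ((-6066 + 22509)/(-5174 - 1/173*195))/1296 = (16443/(-5174 - 195/173))*(1/1296) = (16443/(-895297/173))*(1/1296) = (16443*(-173/895297))*(1/1296) = -2844639/895297*1/1296 = -35119/14324752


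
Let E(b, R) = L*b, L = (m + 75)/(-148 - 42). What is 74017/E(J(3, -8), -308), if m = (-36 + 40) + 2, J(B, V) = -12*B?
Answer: 7031615/1458 ≈ 4822.8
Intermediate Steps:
m = 6 (m = 4 + 2 = 6)
L = -81/190 (L = (6 + 75)/(-148 - 42) = 81/(-190) = 81*(-1/190) = -81/190 ≈ -0.42632)
E(b, R) = -81*b/190
74017/E(J(3, -8), -308) = 74017/((-(-486)*3/95)) = 74017/((-81/190*(-36))) = 74017/(1458/95) = 74017*(95/1458) = 7031615/1458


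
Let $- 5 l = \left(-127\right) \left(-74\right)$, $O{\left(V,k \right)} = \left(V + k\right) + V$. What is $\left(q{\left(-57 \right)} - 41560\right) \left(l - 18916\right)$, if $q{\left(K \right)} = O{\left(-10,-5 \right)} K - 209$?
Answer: $\frac{4194888432}{5} \approx 8.3898 \cdot 10^{8}$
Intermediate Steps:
$O{\left(V,k \right)} = k + 2 V$
$l = - \frac{9398}{5}$ ($l = - \frac{\left(-127\right) \left(-74\right)}{5} = \left(- \frac{1}{5}\right) 9398 = - \frac{9398}{5} \approx -1879.6$)
$q{\left(K \right)} = -209 - 25 K$ ($q{\left(K \right)} = \left(-5 + 2 \left(-10\right)\right) K - 209 = \left(-5 - 20\right) K - 209 = - 25 K - 209 = -209 - 25 K$)
$\left(q{\left(-57 \right)} - 41560\right) \left(l - 18916\right) = \left(\left(-209 - -1425\right) - 41560\right) \left(- \frac{9398}{5} - 18916\right) = \left(\left(-209 + 1425\right) - 41560\right) \left(- \frac{103978}{5}\right) = \left(1216 - 41560\right) \left(- \frac{103978}{5}\right) = \left(-40344\right) \left(- \frac{103978}{5}\right) = \frac{4194888432}{5}$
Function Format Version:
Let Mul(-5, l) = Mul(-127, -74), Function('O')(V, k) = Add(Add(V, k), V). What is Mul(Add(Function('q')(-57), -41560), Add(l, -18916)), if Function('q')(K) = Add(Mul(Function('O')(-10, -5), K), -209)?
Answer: Rational(4194888432, 5) ≈ 8.3898e+8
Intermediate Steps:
Function('O')(V, k) = Add(k, Mul(2, V))
l = Rational(-9398, 5) (l = Mul(Rational(-1, 5), Mul(-127, -74)) = Mul(Rational(-1, 5), 9398) = Rational(-9398, 5) ≈ -1879.6)
Function('q')(K) = Add(-209, Mul(-25, K)) (Function('q')(K) = Add(Mul(Add(-5, Mul(2, -10)), K), -209) = Add(Mul(Add(-5, -20), K), -209) = Add(Mul(-25, K), -209) = Add(-209, Mul(-25, K)))
Mul(Add(Function('q')(-57), -41560), Add(l, -18916)) = Mul(Add(Add(-209, Mul(-25, -57)), -41560), Add(Rational(-9398, 5), -18916)) = Mul(Add(Add(-209, 1425), -41560), Rational(-103978, 5)) = Mul(Add(1216, -41560), Rational(-103978, 5)) = Mul(-40344, Rational(-103978, 5)) = Rational(4194888432, 5)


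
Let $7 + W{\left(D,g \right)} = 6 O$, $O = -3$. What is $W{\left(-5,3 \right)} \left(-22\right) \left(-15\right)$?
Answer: $-8250$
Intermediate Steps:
$W{\left(D,g \right)} = -25$ ($W{\left(D,g \right)} = -7 + 6 \left(-3\right) = -7 - 18 = -25$)
$W{\left(-5,3 \right)} \left(-22\right) \left(-15\right) = \left(-25\right) \left(-22\right) \left(-15\right) = 550 \left(-15\right) = -8250$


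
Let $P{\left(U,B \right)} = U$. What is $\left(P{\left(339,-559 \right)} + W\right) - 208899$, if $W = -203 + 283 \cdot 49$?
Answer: $-194896$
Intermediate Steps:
$W = 13664$ ($W = -203 + 13867 = 13664$)
$\left(P{\left(339,-559 \right)} + W\right) - 208899 = \left(339 + 13664\right) - 208899 = 14003 - 208899 = -194896$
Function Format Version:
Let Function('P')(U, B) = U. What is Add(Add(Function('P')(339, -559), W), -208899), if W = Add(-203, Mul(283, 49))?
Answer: -194896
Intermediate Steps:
W = 13664 (W = Add(-203, 13867) = 13664)
Add(Add(Function('P')(339, -559), W), -208899) = Add(Add(339, 13664), -208899) = Add(14003, -208899) = -194896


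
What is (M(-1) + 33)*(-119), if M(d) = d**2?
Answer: -4046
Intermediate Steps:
(M(-1) + 33)*(-119) = ((-1)**2 + 33)*(-119) = (1 + 33)*(-119) = 34*(-119) = -4046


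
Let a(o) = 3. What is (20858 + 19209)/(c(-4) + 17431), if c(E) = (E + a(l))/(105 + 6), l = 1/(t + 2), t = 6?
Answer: 4447437/1934840 ≈ 2.2986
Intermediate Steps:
l = 1/8 (l = 1/(6 + 2) = 1/8 ≈ 0.12500)
c(E) = 1/37 + E/111 (c(E) = (E + 3)/(105 + 6) = (3 + E)/111 = (3 + E)*(1/111) = 1/37 + E/111)
(20858 + 19209)/(c(-4) + 17431) = (20858 + 19209)/((1/37 + (1/111)*(-4)) + 17431) = 40067/((1/37 - 4/111) + 17431) = 40067/(-1/111 + 17431) = 40067/(1934840/111) = 40067*(111/1934840) = 4447437/1934840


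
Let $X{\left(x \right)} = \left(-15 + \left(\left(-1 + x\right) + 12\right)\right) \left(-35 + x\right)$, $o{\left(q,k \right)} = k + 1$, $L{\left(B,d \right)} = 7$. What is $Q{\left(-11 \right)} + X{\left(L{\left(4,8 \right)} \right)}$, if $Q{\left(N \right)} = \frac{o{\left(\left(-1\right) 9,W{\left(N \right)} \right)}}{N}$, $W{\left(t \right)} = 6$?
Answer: $- \frac{931}{11} \approx -84.636$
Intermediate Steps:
$o{\left(q,k \right)} = 1 + k$
$Q{\left(N \right)} = \frac{7}{N}$ ($Q{\left(N \right)} = \frac{1 + 6}{N} = \frac{7}{N}$)
$X{\left(x \right)} = \left(-35 + x\right) \left(-4 + x\right)$ ($X{\left(x \right)} = \left(-15 + \left(11 + x\right)\right) \left(-35 + x\right) = \left(-4 + x\right) \left(-35 + x\right) = \left(-35 + x\right) \left(-4 + x\right)$)
$Q{\left(-11 \right)} + X{\left(L{\left(4,8 \right)} \right)} = \frac{7}{-11} + \left(140 + 7^{2} - 273\right) = 7 \left(- \frac{1}{11}\right) + \left(140 + 49 - 273\right) = - \frac{7}{11} - 84 = - \frac{931}{11}$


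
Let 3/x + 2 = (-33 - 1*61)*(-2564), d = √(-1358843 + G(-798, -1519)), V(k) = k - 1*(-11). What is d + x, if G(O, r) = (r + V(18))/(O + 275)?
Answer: 1/80338 + 3*I*√41298020853/523 ≈ 1.2447e-5 + 1165.7*I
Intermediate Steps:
V(k) = 11 + k (V(k) = k + 11 = 11 + k)
G(O, r) = (29 + r)/(275 + O) (G(O, r) = (r + (11 + 18))/(O + 275) = (r + 29)/(275 + O) = (29 + r)/(275 + O))
d = 3*I*√41298020853/523 (d = √(-1358843 + (29 - 1519)/(275 - 798)) = √(-1358843 - 1490/(-523)) = √(-1358843 - 1/523*(-1490)) = √(-1358843 + 1490/523) = √(-710673399/523) = 3*I*√41298020853/523 ≈ 1165.7*I)
x = 1/80338 (x = 3/(-2 + (-33 - 1*61)*(-2564)) = 3/(-2 + (-33 - 61)*(-2564)) = 3/(-2 - 94*(-2564)) = 3/(-2 + 241016) = 3/241014 = 3*(1/241014) = 1/80338 ≈ 1.2447e-5)
d + x = 3*I*√41298020853/523 + 1/80338 = 1/80338 + 3*I*√41298020853/523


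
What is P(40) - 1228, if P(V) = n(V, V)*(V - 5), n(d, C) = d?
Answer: 172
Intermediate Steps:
P(V) = V*(-5 + V) (P(V) = V*(V - 5) = V*(-5 + V))
P(40) - 1228 = 40*(-5 + 40) - 1228 = 40*35 - 1228 = 1400 - 1228 = 172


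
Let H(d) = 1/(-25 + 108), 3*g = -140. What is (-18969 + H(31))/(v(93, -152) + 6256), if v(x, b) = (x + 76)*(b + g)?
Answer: 337377/485882 ≈ 0.69436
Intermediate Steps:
g = -140/3 (g = (⅓)*(-140) = -140/3 ≈ -46.667)
H(d) = 1/83
v(x, b) = (76 + x)*(-140/3 + b) (v(x, b) = (x + 76)*(b - 140/3) = (76 + x)*(-140/3 + b))
(-18969 + H(31))/(v(93, -152) + 6256) = (-18969 + 1/83)/((-10640/3 + 76*(-152) - 140/3*93 - 152*93) + 6256) = -1574426/(83*((-10640/3 - 11552 - 4340 - 14136) + 6256)) = -1574426/(83*(-100724/3 + 6256)) = -1574426/(83*(-81956/3)) = -1574426/83*(-3/81956) = 337377/485882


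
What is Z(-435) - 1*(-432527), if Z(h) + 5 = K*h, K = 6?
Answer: 429912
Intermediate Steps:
Z(h) = -5 + 6*h
Z(-435) - 1*(-432527) = (-5 + 6*(-435)) - 1*(-432527) = (-5 - 2610) + 432527 = -2615 + 432527 = 429912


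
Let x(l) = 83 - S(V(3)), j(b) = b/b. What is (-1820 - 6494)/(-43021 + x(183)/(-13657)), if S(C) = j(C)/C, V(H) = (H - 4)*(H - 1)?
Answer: 227088596/1175075761 ≈ 0.19325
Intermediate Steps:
V(H) = (-1 + H)*(-4 + H) (V(H) = (-4 + H)*(-1 + H) = (-1 + H)*(-4 + H))
j(b) = 1
S(C) = 1/C
x(l) = 167/2 (x(l) = 83 - 1/(4 + 3² - 5*3) = 83 - 1/(4 + 9 - 15) = 83 - 1/(-2) = 83 - 1*(-½) = 83 + ½ = 167/2)
(-1820 - 6494)/(-43021 + x(183)/(-13657)) = (-1820 - 6494)/(-43021 + (167/2)/(-13657)) = -8314/(-43021 + (167/2)*(-1/13657)) = -8314/(-43021 - 167/27314) = -8314/(-1175075761/27314) = -8314*(-27314/1175075761) = 227088596/1175075761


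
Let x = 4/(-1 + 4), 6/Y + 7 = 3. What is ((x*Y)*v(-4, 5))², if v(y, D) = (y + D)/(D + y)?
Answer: 4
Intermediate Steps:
Y = -3/2 (Y = 6/(-7 + 3) = 6/(-4) = 6*(-¼) = -3/2 ≈ -1.5000)
x = 4/3 ≈ 1.3333
v(y, D) = 1 (v(y, D) = (D + y)/(D + y) = 1)
((x*Y)*v(-4, 5))² = (((4/3)*(-3/2))*1)² = (-2*1)² = (-2)² = 4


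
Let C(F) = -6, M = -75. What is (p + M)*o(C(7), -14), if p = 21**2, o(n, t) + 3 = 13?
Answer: 3660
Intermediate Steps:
o(n, t) = 10 (o(n, t) = -3 + 13 = 10)
p = 441
(p + M)*o(C(7), -14) = (441 - 75)*10 = 366*10 = 3660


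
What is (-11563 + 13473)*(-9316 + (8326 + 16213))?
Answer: 29075930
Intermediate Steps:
(-11563 + 13473)*(-9316 + (8326 + 16213)) = 1910*(-9316 + 24539) = 1910*15223 = 29075930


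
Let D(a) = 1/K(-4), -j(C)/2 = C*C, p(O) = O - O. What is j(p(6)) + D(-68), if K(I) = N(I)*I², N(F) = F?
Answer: -1/64 ≈ -0.015625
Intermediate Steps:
K(I) = I³ (K(I) = I*I² = I³)
p(O) = 0
j(C) = -2*C² (j(C) = -2*C*C = -2*C²)
D(a) = -1/64 (D(a) = 1/((-4)³) = 1/(-64) = -1/64)
j(p(6)) + D(-68) = -2*0² - 1/64 = -2*0 - 1/64 = 0 - 1/64 = -1/64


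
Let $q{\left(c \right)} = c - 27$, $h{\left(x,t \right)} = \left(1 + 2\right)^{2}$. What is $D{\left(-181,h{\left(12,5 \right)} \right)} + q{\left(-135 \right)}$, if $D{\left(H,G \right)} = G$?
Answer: $-153$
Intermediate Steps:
$h{\left(x,t \right)} = 9$ ($h{\left(x,t \right)} = 3^{2} = 9$)
$q{\left(c \right)} = -27 + c$ ($q{\left(c \right)} = c - 27 = -27 + c$)
$D{\left(-181,h{\left(12,5 \right)} \right)} + q{\left(-135 \right)} = 9 - 162 = -153$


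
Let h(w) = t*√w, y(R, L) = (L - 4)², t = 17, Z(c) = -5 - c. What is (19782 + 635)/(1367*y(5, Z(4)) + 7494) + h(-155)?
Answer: 20417/238517 + 17*I*√155 ≈ 0.0856 + 211.65*I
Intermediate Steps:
y(R, L) = (-4 + L)²
h(w) = 17*√w
(19782 + 635)/(1367*y(5, Z(4)) + 7494) + h(-155) = (19782 + 635)/(1367*(-4 + (-5 - 1*4))² + 7494) + 17*√(-155) = 20417/(1367*(-4 + (-5 - 4))² + 7494) + 17*(I*√155) = 20417/(1367*(-4 - 9)² + 7494) + 17*I*√155 = 20417/(1367*(-13)² + 7494) + 17*I*√155 = 20417/(1367*169 + 7494) + 17*I*√155 = 20417/(231023 + 7494) + 17*I*√155 = 20417/238517 + 17*I*√155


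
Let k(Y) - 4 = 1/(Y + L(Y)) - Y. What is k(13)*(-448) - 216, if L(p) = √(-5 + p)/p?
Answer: 15424856/4079 + 1664*√2/4079 ≈ 3782.1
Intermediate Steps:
L(p) = √(-5 + p)/p
k(Y) = 4 + 1/(Y + √(-5 + Y)/Y) - Y (k(Y) = 4 + (1/(Y + √(-5 + Y)/Y) - Y) = 4 + 1/(Y + √(-5 + Y)/Y) - Y)
k(13)*(-448) - 216 = ((4*√(-5 + 13) + 13*(1 - 1*13² - √(-5 + 13) + 4*13))/(13² + √(-5 + 13)))*(-448) - 216 = ((4*√8 + 13*(1 - 1*169 - √8 + 52))/(169 + √8))*(-448) - 216 = ((4*(2*√2) + 13*(1 - 169 - 2*√2 + 52))/(169 + 2*√2))*(-448) - 216 = ((8*√2 + 13*(1 - 169 - 2*√2 + 52))/(169 + 2*√2))*(-448) - 216 = ((8*√2 + 13*(-116 - 2*√2))/(169 + 2*√2))*(-448) - 216 = ((8*√2 + (-1508 - 26*√2))/(169 + 2*√2))*(-448) - 216 = ((-1508 - 18*√2)/(169 + 2*√2))*(-448) - 216 = -448*(-1508 - 18*√2)/(169 + 2*√2) - 216 = -216 - 448*(-1508 - 18*√2)/(169 + 2*√2)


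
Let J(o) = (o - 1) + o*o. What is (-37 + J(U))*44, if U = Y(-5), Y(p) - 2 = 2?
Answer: -792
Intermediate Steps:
Y(p) = 4 (Y(p) = 2 + 2 = 4)
U = 4
J(o) = -1 + o + o² (J(o) = (-1 + o) + o² = -1 + o + o²)
(-37 + J(U))*44 = (-37 + (-1 + 4 + 4²))*44 = (-37 + (-1 + 4 + 16))*44 = (-37 + 19)*44 = -18*44 = -792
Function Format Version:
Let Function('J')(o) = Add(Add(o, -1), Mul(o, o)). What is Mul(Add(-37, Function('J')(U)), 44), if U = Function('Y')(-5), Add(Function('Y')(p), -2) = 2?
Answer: -792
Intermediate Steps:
Function('Y')(p) = 4 (Function('Y')(p) = Add(2, 2) = 4)
U = 4
Function('J')(o) = Add(-1, o, Pow(o, 2)) (Function('J')(o) = Add(Add(-1, o), Pow(o, 2)) = Add(-1, o, Pow(o, 2)))
Mul(Add(-37, Function('J')(U)), 44) = Mul(Add(-37, Add(-1, 4, Pow(4, 2))), 44) = Mul(Add(-37, Add(-1, 4, 16)), 44) = Mul(Add(-37, 19), 44) = Mul(-18, 44) = -792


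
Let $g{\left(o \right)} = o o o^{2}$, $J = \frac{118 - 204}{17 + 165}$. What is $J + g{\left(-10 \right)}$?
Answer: $\frac{909957}{91} \approx 9999.5$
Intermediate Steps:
$J = - \frac{43}{91}$ ($J = - \frac{86}{182} = \left(-86\right) \frac{1}{182} = - \frac{43}{91} \approx -0.47253$)
$g{\left(o \right)} = o^{4}$ ($g{\left(o \right)} = o^{2} o^{2} = o^{4}$)
$J + g{\left(-10 \right)} = - \frac{43}{91} + \left(-10\right)^{4} = - \frac{43}{91} + 10000 = \frac{909957}{91}$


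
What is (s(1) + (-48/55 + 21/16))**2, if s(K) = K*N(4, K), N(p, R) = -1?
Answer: 243049/774400 ≈ 0.31385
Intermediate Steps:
s(K) = -K (s(K) = K*(-1) = -K)
(s(1) + (-48/55 + 21/16))**2 = (-1*1 + (-48/55 + 21/16))**2 = (-1 + (-48*1/55 + 21*(1/16)))**2 = (-1 + (-48/55 + 21/16))**2 = (-1 + 387/880)**2 = (-493/880)**2 = 243049/774400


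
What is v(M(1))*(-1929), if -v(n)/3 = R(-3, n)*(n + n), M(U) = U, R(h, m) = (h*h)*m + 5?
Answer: 162036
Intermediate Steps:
R(h, m) = 5 + m*h**2 (R(h, m) = h**2*m + 5 = m*h**2 + 5 = 5 + m*h**2)
v(n) = -6*n*(5 + 9*n) (v(n) = -3*(5 + n*(-3)**2)*(n + n) = -3*(5 + n*9)*2*n = -3*(5 + 9*n)*2*n = -6*n*(5 + 9*n))
v(M(1))*(-1929) = -6*1*(5 + 9*1)*(-1929) = -6*1*(5 + 9)*(-1929) = -6*1*14*(-1929) = -84*(-1929) = 162036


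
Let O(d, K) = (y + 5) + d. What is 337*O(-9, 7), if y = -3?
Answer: -2359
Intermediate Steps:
O(d, K) = 2 + d (O(d, K) = (-3 + 5) + d = 2 + d)
337*O(-9, 7) = 337*(2 - 9) = 337*(-7) = -2359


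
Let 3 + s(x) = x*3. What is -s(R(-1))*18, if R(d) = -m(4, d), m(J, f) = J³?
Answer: 3510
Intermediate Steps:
R(d) = -64 (R(d) = -1*4³ = -1*64 = -64)
s(x) = -3 + 3*x (s(x) = -3 + x*3 = -3 + 3*x)
-s(R(-1))*18 = -(-3 + 3*(-64))*18 = -(-3 - 192)*18 = -1*(-195)*18 = 195*18 = 3510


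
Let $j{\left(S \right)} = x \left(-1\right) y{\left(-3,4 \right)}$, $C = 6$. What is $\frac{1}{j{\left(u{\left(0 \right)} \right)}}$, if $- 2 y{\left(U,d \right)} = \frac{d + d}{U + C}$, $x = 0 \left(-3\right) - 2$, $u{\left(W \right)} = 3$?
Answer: $- \frac{3}{8} \approx -0.375$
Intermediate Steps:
$x = -2$ ($x = 0 - 2 = -2$)
$y{\left(U,d \right)} = - \frac{d}{6 + U}$ ($y{\left(U,d \right)} = - \frac{\left(d + d\right) \frac{1}{U + 6}}{2} = - \frac{2 d \frac{1}{6 + U}}{2} = - \frac{d}{6 + U}$)
$j{\left(S \right)} = - \frac{8}{3}$ ($j{\left(S \right)} = \left(-2\right) \left(-1\right) \left(\left(-1\right) 4 \frac{1}{6 - 3}\right) = 2 \left(\left(-1\right) 4 \cdot \frac{1}{3}\right) = 2 \left(- \frac{4}{3}\right) = - \frac{8}{3}$)
$\frac{1}{j{\left(u{\left(0 \right)} \right)}} = \frac{1}{- \frac{8}{3}} = - \frac{3}{8}$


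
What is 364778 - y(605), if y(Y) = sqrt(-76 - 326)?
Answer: 364778 - I*sqrt(402) ≈ 3.6478e+5 - 20.05*I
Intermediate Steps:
y(Y) = I*sqrt(402) (y(Y) = sqrt(-402) = I*sqrt(402))
364778 - y(605) = 364778 - I*sqrt(402)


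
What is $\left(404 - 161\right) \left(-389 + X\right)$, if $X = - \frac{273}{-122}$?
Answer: $- \frac{11465955}{122} \approx -93983.0$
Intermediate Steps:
$X = \frac{273}{122}$ ($X = \left(-273\right) \left(- \frac{1}{122}\right) = \frac{273}{122} \approx 2.2377$)
$\left(404 - 161\right) \left(-389 + X\right) = \left(404 - 161\right) \left(-389 + \frac{273}{122}\right) = 243 \left(- \frac{47185}{122}\right) = - \frac{11465955}{122}$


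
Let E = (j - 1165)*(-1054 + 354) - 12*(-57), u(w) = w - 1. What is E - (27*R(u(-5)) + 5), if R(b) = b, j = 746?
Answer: 294141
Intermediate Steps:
u(w) = -1 + w
E = 293984 (E = (746 - 1165)*(-1054 + 354) - 12*(-57) = -419*(-700) - 1*(-684) = 293300 + 684 = 293984)
E - (27*R(u(-5)) + 5) = 293984 - (27*(-1 - 5) + 5) = 293984 - (27*(-6) + 5) = 293984 - (-162 + 5) = 293984 - 1*(-157) = 293984 + 157 = 294141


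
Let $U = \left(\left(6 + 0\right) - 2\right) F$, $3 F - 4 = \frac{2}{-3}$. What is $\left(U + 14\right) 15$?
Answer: $\frac{830}{3} \approx 276.67$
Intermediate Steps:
$F = \frac{10}{9}$ ($F = \frac{4}{3} + \frac{2 \frac{1}{-3}}{3} = \frac{4}{3} + \frac{2 \left(- \frac{1}{3}\right)}{3} = \frac{4}{3} + \frac{1}{3} \left(- \frac{2}{3}\right) = \frac{4}{3} - \frac{2}{9} = \frac{10}{9} \approx 1.1111$)
$U = \frac{40}{9}$ ($U = \left(\left(6 + 0\right) - 2\right) \frac{10}{9} = \left(6 - 2\right) \frac{10}{9} = 4 \cdot \frac{10}{9} = \frac{40}{9} \approx 4.4444$)
$\left(U + 14\right) 15 = \left(\frac{40}{9} + 14\right) 15 = \frac{166}{9} \cdot 15 = \frac{830}{3}$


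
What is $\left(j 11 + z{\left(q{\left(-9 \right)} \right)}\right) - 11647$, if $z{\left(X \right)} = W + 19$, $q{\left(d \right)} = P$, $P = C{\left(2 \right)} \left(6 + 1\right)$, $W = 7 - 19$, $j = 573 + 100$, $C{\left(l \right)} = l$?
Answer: $-4237$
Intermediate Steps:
$j = 673$
$W = -12$
$P = 14$ ($P = 2 \left(6 + 1\right) = 2 \cdot 7 = 14$)
$q{\left(d \right)} = 14$
$z{\left(X \right)} = 7$ ($z{\left(X \right)} = -12 + 19 = 7$)
$\left(j 11 + z{\left(q{\left(-9 \right)} \right)}\right) - 11647 = \left(673 \cdot 11 + 7\right) - 11647 = \left(7403 + 7\right) - 11647 = 7410 - 11647 = -4237$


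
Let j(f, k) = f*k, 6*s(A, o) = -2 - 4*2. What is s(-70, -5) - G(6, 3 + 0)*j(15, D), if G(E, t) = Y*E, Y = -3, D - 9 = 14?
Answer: 18625/3 ≈ 6208.3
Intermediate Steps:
D = 23 (D = 9 + 14 = 23)
s(A, o) = -5/3 (s(A, o) = (-2 - 4*2)/6 = (-2 - 8)/6 = (⅙)*(-10) = -5/3)
G(E, t) = -3*E
s(-70, -5) - G(6, 3 + 0)*j(15, D) = -5/3 - (-3*6)*15*23 = -5/3 - (-18)*345 = -5/3 - 1*(-6210) = -5/3 + 6210 = 18625/3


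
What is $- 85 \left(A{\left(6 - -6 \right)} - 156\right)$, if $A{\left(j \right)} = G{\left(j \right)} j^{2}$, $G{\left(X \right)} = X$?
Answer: $-133620$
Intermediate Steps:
$A{\left(j \right)} = j^{3}$ ($A{\left(j \right)} = j j^{2} = j^{3}$)
$- 85 \left(A{\left(6 - -6 \right)} - 156\right) = - 85 \left(\left(6 - -6\right)^{3} - 156\right) = - 85 \left(\left(6 + 6\right)^{3} - 156\right) = - 85 \left(12^{3} - 156\right) = - 85 \left(1728 - 156\right) = \left(-85\right) 1572 = -133620$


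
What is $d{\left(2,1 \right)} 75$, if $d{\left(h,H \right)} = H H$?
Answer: $75$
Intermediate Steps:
$d{\left(h,H \right)} = H^{2}$
$d{\left(2,1 \right)} 75 = 1^{2} \cdot 75 = 1 \cdot 75 = 75$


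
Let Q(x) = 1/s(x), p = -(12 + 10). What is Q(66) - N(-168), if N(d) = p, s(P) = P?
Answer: 1453/66 ≈ 22.015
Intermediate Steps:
p = -22 (p = -1*22 = -22)
N(d) = -22
Q(x) = 1/x
Q(66) - N(-168) = 1/66 - 1*(-22) = 1/66 + 22 = 1453/66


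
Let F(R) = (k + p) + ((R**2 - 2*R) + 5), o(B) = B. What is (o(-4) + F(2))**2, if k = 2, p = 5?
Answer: 64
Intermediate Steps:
F(R) = 12 + R**2 - 2*R (F(R) = (2 + 5) + ((R**2 - 2*R) + 5) = 7 + (5 + R**2 - 2*R) = 12 + R**2 - 2*R)
(o(-4) + F(2))**2 = (-4 + (12 + 2**2 - 2*2))**2 = (-4 + (12 + 4 - 4))**2 = (-4 + 12)**2 = 8**2 = 64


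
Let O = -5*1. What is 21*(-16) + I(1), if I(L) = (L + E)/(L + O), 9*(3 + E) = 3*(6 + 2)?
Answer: -2017/6 ≈ -336.17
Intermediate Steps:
O = -5
E = -1/3 (E = -3 + (3*(6 + 2))/9 = -3 + (3*8)/9 = -3 + (1/9)*24 = -3 + 8/3 = -1/3 ≈ -0.33333)
I(L) = (-1/3 + L)/(-5 + L) (I(L) = (L - 1/3)/(L - 5) = (-1/3 + L)/(-5 + L))
21*(-16) + I(1) = 21*(-16) + (-1/3 + 1)/(-5 + 1) = -336 + (2/3)/(-4) = -336 - 1/4*2/3 = -336 - 1/6 = -2017/6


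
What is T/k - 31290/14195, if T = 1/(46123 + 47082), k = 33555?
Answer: -19571856041111/8878954827225 ≈ -2.2043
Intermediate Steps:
T = 1/93205 ≈ 1.0729e-5
T/k - 31290/14195 = (1/93205)/33555 - 31290/14195 = (1/93205)*(1/33555) - 31290*1/14195 = 1/3127493775 - 6258/2839 = -19571856041111/8878954827225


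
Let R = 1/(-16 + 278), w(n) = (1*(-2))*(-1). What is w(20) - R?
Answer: 523/262 ≈ 1.9962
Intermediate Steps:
w(n) = 2 (w(n) = -2*(-1) = 2)
R = 1/262 ≈ 0.0038168
w(20) - R = 2 - 1*1/262 = 2 - 1/262 = 523/262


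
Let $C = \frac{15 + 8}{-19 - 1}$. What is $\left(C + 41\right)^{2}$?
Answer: $\frac{635209}{400} \approx 1588.0$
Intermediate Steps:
$C = - \frac{23}{20}$ ($C = \frac{23}{-20} = 23 \left(- \frac{1}{20}\right) = - \frac{23}{20} \approx -1.15$)
$\left(C + 41\right)^{2} = \left(- \frac{23}{20} + 41\right)^{2} = \left(\frac{797}{20}\right)^{2} = \frac{635209}{400}$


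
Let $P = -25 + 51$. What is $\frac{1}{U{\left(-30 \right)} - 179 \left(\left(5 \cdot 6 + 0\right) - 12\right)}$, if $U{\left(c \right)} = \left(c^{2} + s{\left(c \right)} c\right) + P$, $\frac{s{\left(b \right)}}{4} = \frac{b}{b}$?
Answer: $- \frac{1}{2416} \approx -0.00041391$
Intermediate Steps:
$s{\left(b \right)} = 4$ ($s{\left(b \right)} = 4 \frac{b}{b} = 4 \cdot 1 = 4$)
$P = 26$
$U{\left(c \right)} = 26 + c^{2} + 4 c$ ($U{\left(c \right)} = \left(c^{2} + 4 c\right) + 26 = 26 + c^{2} + 4 c$)
$\frac{1}{U{\left(-30 \right)} - 179 \left(\left(5 \cdot 6 + 0\right) - 12\right)} = \frac{1}{\left(26 + \left(-30\right)^{2} + 4 \left(-30\right)\right) - 179 \left(\left(5 \cdot 6 + 0\right) - 12\right)} = \frac{1}{\left(26 + 900 - 120\right) - 179 \left(\left(30 + 0\right) - 12\right)} = \frac{1}{806 - 179 \left(30 - 12\right)} = \frac{1}{806 - 3222} = \frac{1}{-2416} = - \frac{1}{2416}$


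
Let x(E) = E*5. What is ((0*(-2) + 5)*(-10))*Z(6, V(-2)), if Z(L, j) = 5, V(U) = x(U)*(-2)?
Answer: -250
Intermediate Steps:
x(E) = 5*E
V(U) = -10*U (V(U) = (5*U)*(-2) = -10*U)
((0*(-2) + 5)*(-10))*Z(6, V(-2)) = ((0*(-2) + 5)*(-10))*5 = ((0 + 5)*(-10))*5 = (5*(-10))*5 = -50*5 = -250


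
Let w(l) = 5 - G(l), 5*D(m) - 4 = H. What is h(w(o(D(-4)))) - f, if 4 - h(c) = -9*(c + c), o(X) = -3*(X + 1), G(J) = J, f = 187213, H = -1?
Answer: -935163/5 ≈ -1.8703e+5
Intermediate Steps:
D(m) = 3/5 (D(m) = 4/5 + (1/5)*(-1) = 4/5 - 1/5 = 3/5)
o(X) = -3 - 3*X (o(X) = -3*(1 + X) = -3 - 3*X)
w(l) = 5 - l
h(c) = 4 + 18*c (h(c) = 4 - (-9)*(c + c) = 4 - (-9)*2*c = 4 - (-18)*c = 4 + 18*c)
h(w(o(D(-4)))) - f = (4 + 18*(5 - (-3 - 3*3/5))) - 1*187213 = (4 + 18*(5 - (-3 - 9/5))) - 187213 = (4 + 18*(5 - 1*(-24/5))) - 187213 = (4 + 18*(5 + 24/5)) - 187213 = (4 + 18*(49/5)) - 187213 = (4 + 882/5) - 187213 = 902/5 - 187213 = -935163/5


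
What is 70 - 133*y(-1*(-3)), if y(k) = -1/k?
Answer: 343/3 ≈ 114.33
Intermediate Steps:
70 - 133*y(-1*(-3)) = 70 - (-133)/((-1*(-3))) = 70 - (-133)/3 = 70 - 133*(-1/3) = 70 + 133/3 = 343/3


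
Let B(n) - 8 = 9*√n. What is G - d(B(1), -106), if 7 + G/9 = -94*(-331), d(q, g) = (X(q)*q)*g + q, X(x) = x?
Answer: 310580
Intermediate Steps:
B(n) = 8 + 9*√n
d(q, g) = q + g*q² (d(q, g) = (q*q)*g + q = q²*g + q = g*q² + q = q + g*q²)
G = 279963 (G = -63 + 9*(-94*(-331)) = -63 + 9*31114 = -63 + 280026 = 279963)
G - d(B(1), -106) = 279963 - (8 + 9*√1)*(1 - 106*(8 + 9*√1)) = 279963 - (8 + 9*1)*(1 - 106*(8 + 9*1)) = 279963 - (8 + 9)*(1 - 106*(8 + 9)) = 279963 - 17*(1 - 106*17) = 279963 - 17*(1 - 1802) = 279963 - 17*(-1801) = 279963 - 1*(-30617) = 279963 + 30617 = 310580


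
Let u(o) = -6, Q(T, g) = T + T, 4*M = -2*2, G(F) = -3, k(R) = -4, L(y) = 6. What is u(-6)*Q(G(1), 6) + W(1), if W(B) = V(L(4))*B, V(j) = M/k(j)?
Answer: 145/4 ≈ 36.250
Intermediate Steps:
M = -1 (M = (-2*2)/4 = (¼)*(-4) = -1)
Q(T, g) = 2*T
V(j) = ¼ (V(j) = -1/(-4) = -1*(-¼) = ¼)
W(B) = B/4
u(-6)*Q(G(1), 6) + W(1) = -12*(-3) + (¼)*1 = -6*(-6) + ¼ = 36 + ¼ = 145/4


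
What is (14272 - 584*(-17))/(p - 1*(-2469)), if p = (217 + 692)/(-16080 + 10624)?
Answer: 26407040/2693991 ≈ 9.8022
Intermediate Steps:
p = -909/5456 (p = 909/(-5456) = 909*(-1/5456) = -909/5456 ≈ -0.16661)
(14272 - 584*(-17))/(p - 1*(-2469)) = (14272 - 584*(-17))/(-909/5456 - 1*(-2469)) = (14272 + 9928)/(-909/5456 + 2469) = 24200/(13469955/5456) = 24200*(5456/13469955) = 26407040/2693991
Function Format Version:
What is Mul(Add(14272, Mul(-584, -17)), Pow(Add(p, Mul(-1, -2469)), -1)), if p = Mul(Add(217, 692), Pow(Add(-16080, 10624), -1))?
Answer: Rational(26407040, 2693991) ≈ 9.8022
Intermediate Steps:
p = Rational(-909, 5456) (p = Mul(909, Pow(-5456, -1)) = Mul(909, Rational(-1, 5456)) = Rational(-909, 5456) ≈ -0.16661)
Mul(Add(14272, Mul(-584, -17)), Pow(Add(p, Mul(-1, -2469)), -1)) = Mul(Add(14272, Mul(-584, -17)), Pow(Add(Rational(-909, 5456), Mul(-1, -2469)), -1)) = Mul(Add(14272, 9928), Pow(Add(Rational(-909, 5456), 2469), -1)) = Mul(24200, Pow(Rational(13469955, 5456), -1)) = Mul(24200, Rational(5456, 13469955)) = Rational(26407040, 2693991)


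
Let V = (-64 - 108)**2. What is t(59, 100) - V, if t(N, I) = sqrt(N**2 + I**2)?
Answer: -29584 + sqrt(13481) ≈ -29468.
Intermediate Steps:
t(N, I) = sqrt(I**2 + N**2)
V = 29584 (V = (-172)**2 = 29584)
t(59, 100) - V = sqrt(100**2 + 59**2) - 1*29584 = sqrt(10000 + 3481) - 29584 = sqrt(13481) - 29584 = -29584 + sqrt(13481)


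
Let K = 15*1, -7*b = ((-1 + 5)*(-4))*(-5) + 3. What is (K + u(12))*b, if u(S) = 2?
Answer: -1411/7 ≈ -201.57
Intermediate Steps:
b = -83/7 (b = -(((-1 + 5)*(-4))*(-5) + 3)/7 = -((4*(-4))*(-5) + 3)/7 = -(-16*(-5) + 3)/7 = -(80 + 3)/7 = -1/7*83 = -83/7 ≈ -11.857)
K = 15
(K + u(12))*b = (15 + 2)*(-83/7) = 17*(-83/7) = -1411/7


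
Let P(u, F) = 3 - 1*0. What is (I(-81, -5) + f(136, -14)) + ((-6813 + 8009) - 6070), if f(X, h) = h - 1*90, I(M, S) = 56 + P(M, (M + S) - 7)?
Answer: -4919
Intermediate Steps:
P(u, F) = 3 (P(u, F) = 3 + 0 = 3)
I(M, S) = 59 (I(M, S) = 56 + 3 = 59)
f(X, h) = -90 + h (f(X, h) = h - 90 = -90 + h)
(I(-81, -5) + f(136, -14)) + ((-6813 + 8009) - 6070) = (59 + (-90 - 14)) + ((-6813 + 8009) - 6070) = (59 - 104) + (1196 - 6070) = -45 - 4874 = -4919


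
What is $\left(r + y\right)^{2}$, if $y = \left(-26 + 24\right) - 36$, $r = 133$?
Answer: $9025$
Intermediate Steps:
$y = -38$ ($y = -2 - 36 = -38$)
$\left(r + y\right)^{2} = \left(133 - 38\right)^{2} = 95^{2} = 9025$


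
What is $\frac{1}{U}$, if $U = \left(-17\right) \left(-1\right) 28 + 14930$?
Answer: $\frac{1}{15406} \approx 6.491 \cdot 10^{-5}$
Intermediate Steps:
$U = 15406$ ($U = 17 \cdot 28 + 14930 = 476 + 14930 = 15406$)
$\frac{1}{U} = \frac{1}{15406}$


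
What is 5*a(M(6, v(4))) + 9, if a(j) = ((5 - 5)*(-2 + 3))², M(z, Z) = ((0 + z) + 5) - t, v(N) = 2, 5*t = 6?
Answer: 9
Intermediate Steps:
t = 6/5 (t = (⅕)*6 = 6/5 ≈ 1.2000)
M(z, Z) = 19/5 + z (M(z, Z) = ((0 + z) + 5) - 1*6/5 = (z + 5) - 6/5 = (5 + z) - 6/5 = 19/5 + z)
a(j) = 0 (a(j) = (0*1)² = 0² = 0)
5*a(M(6, v(4))) + 9 = 5*0 + 9 = 0 + 9 = 9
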